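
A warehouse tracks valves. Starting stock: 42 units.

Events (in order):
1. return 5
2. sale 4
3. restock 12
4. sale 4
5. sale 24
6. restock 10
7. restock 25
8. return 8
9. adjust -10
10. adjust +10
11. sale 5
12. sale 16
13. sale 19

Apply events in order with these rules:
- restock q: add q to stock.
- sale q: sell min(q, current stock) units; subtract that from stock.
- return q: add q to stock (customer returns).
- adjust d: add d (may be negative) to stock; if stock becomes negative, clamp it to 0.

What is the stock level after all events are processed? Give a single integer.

Answer: 30

Derivation:
Processing events:
Start: stock = 42
  Event 1 (return 5): 42 + 5 = 47
  Event 2 (sale 4): sell min(4,47)=4. stock: 47 - 4 = 43. total_sold = 4
  Event 3 (restock 12): 43 + 12 = 55
  Event 4 (sale 4): sell min(4,55)=4. stock: 55 - 4 = 51. total_sold = 8
  Event 5 (sale 24): sell min(24,51)=24. stock: 51 - 24 = 27. total_sold = 32
  Event 6 (restock 10): 27 + 10 = 37
  Event 7 (restock 25): 37 + 25 = 62
  Event 8 (return 8): 62 + 8 = 70
  Event 9 (adjust -10): 70 + -10 = 60
  Event 10 (adjust +10): 60 + 10 = 70
  Event 11 (sale 5): sell min(5,70)=5. stock: 70 - 5 = 65. total_sold = 37
  Event 12 (sale 16): sell min(16,65)=16. stock: 65 - 16 = 49. total_sold = 53
  Event 13 (sale 19): sell min(19,49)=19. stock: 49 - 19 = 30. total_sold = 72
Final: stock = 30, total_sold = 72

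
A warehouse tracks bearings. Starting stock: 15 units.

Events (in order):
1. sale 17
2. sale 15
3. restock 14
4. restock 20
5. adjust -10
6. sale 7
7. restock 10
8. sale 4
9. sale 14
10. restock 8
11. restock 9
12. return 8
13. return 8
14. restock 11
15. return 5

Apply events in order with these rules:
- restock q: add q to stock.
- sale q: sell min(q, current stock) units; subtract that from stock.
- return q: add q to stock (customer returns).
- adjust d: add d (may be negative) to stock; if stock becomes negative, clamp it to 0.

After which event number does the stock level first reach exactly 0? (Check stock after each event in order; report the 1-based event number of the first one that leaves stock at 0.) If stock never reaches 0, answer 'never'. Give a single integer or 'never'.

Answer: 1

Derivation:
Processing events:
Start: stock = 15
  Event 1 (sale 17): sell min(17,15)=15. stock: 15 - 15 = 0. total_sold = 15
  Event 2 (sale 15): sell min(15,0)=0. stock: 0 - 0 = 0. total_sold = 15
  Event 3 (restock 14): 0 + 14 = 14
  Event 4 (restock 20): 14 + 20 = 34
  Event 5 (adjust -10): 34 + -10 = 24
  Event 6 (sale 7): sell min(7,24)=7. stock: 24 - 7 = 17. total_sold = 22
  Event 7 (restock 10): 17 + 10 = 27
  Event 8 (sale 4): sell min(4,27)=4. stock: 27 - 4 = 23. total_sold = 26
  Event 9 (sale 14): sell min(14,23)=14. stock: 23 - 14 = 9. total_sold = 40
  Event 10 (restock 8): 9 + 8 = 17
  Event 11 (restock 9): 17 + 9 = 26
  Event 12 (return 8): 26 + 8 = 34
  Event 13 (return 8): 34 + 8 = 42
  Event 14 (restock 11): 42 + 11 = 53
  Event 15 (return 5): 53 + 5 = 58
Final: stock = 58, total_sold = 40

First zero at event 1.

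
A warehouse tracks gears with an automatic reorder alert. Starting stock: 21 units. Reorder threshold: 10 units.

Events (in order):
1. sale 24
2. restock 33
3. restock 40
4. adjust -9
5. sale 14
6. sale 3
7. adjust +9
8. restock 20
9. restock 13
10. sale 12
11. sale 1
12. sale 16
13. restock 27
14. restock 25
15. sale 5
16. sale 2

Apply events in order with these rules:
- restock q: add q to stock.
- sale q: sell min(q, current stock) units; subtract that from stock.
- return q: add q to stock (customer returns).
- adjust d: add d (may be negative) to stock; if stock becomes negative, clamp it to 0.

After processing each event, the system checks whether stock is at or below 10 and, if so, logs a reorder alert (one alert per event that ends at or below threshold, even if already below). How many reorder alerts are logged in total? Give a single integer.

Answer: 1

Derivation:
Processing events:
Start: stock = 21
  Event 1 (sale 24): sell min(24,21)=21. stock: 21 - 21 = 0. total_sold = 21
  Event 2 (restock 33): 0 + 33 = 33
  Event 3 (restock 40): 33 + 40 = 73
  Event 4 (adjust -9): 73 + -9 = 64
  Event 5 (sale 14): sell min(14,64)=14. stock: 64 - 14 = 50. total_sold = 35
  Event 6 (sale 3): sell min(3,50)=3. stock: 50 - 3 = 47. total_sold = 38
  Event 7 (adjust +9): 47 + 9 = 56
  Event 8 (restock 20): 56 + 20 = 76
  Event 9 (restock 13): 76 + 13 = 89
  Event 10 (sale 12): sell min(12,89)=12. stock: 89 - 12 = 77. total_sold = 50
  Event 11 (sale 1): sell min(1,77)=1. stock: 77 - 1 = 76. total_sold = 51
  Event 12 (sale 16): sell min(16,76)=16. stock: 76 - 16 = 60. total_sold = 67
  Event 13 (restock 27): 60 + 27 = 87
  Event 14 (restock 25): 87 + 25 = 112
  Event 15 (sale 5): sell min(5,112)=5. stock: 112 - 5 = 107. total_sold = 72
  Event 16 (sale 2): sell min(2,107)=2. stock: 107 - 2 = 105. total_sold = 74
Final: stock = 105, total_sold = 74

Checking against threshold 10:
  After event 1: stock=0 <= 10 -> ALERT
  After event 2: stock=33 > 10
  After event 3: stock=73 > 10
  After event 4: stock=64 > 10
  After event 5: stock=50 > 10
  After event 6: stock=47 > 10
  After event 7: stock=56 > 10
  After event 8: stock=76 > 10
  After event 9: stock=89 > 10
  After event 10: stock=77 > 10
  After event 11: stock=76 > 10
  After event 12: stock=60 > 10
  After event 13: stock=87 > 10
  After event 14: stock=112 > 10
  After event 15: stock=107 > 10
  After event 16: stock=105 > 10
Alert events: [1]. Count = 1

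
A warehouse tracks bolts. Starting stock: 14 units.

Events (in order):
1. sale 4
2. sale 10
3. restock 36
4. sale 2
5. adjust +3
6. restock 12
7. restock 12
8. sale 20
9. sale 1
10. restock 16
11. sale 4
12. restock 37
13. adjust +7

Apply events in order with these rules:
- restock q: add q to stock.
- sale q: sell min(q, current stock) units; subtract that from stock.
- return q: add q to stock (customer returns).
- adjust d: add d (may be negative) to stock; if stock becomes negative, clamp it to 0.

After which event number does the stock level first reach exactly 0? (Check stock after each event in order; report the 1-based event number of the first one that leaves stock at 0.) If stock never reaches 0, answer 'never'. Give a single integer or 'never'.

Answer: 2

Derivation:
Processing events:
Start: stock = 14
  Event 1 (sale 4): sell min(4,14)=4. stock: 14 - 4 = 10. total_sold = 4
  Event 2 (sale 10): sell min(10,10)=10. stock: 10 - 10 = 0. total_sold = 14
  Event 3 (restock 36): 0 + 36 = 36
  Event 4 (sale 2): sell min(2,36)=2. stock: 36 - 2 = 34. total_sold = 16
  Event 5 (adjust +3): 34 + 3 = 37
  Event 6 (restock 12): 37 + 12 = 49
  Event 7 (restock 12): 49 + 12 = 61
  Event 8 (sale 20): sell min(20,61)=20. stock: 61 - 20 = 41. total_sold = 36
  Event 9 (sale 1): sell min(1,41)=1. stock: 41 - 1 = 40. total_sold = 37
  Event 10 (restock 16): 40 + 16 = 56
  Event 11 (sale 4): sell min(4,56)=4. stock: 56 - 4 = 52. total_sold = 41
  Event 12 (restock 37): 52 + 37 = 89
  Event 13 (adjust +7): 89 + 7 = 96
Final: stock = 96, total_sold = 41

First zero at event 2.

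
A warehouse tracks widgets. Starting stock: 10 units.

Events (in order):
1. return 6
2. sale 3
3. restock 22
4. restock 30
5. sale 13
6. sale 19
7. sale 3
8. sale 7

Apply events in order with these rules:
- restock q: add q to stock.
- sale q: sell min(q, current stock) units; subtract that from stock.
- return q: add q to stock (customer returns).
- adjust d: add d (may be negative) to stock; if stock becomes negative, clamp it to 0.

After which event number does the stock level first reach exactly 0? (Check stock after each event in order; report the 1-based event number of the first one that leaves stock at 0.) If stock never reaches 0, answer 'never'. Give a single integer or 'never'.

Processing events:
Start: stock = 10
  Event 1 (return 6): 10 + 6 = 16
  Event 2 (sale 3): sell min(3,16)=3. stock: 16 - 3 = 13. total_sold = 3
  Event 3 (restock 22): 13 + 22 = 35
  Event 4 (restock 30): 35 + 30 = 65
  Event 5 (sale 13): sell min(13,65)=13. stock: 65 - 13 = 52. total_sold = 16
  Event 6 (sale 19): sell min(19,52)=19. stock: 52 - 19 = 33. total_sold = 35
  Event 7 (sale 3): sell min(3,33)=3. stock: 33 - 3 = 30. total_sold = 38
  Event 8 (sale 7): sell min(7,30)=7. stock: 30 - 7 = 23. total_sold = 45
Final: stock = 23, total_sold = 45

Stock never reaches 0.

Answer: never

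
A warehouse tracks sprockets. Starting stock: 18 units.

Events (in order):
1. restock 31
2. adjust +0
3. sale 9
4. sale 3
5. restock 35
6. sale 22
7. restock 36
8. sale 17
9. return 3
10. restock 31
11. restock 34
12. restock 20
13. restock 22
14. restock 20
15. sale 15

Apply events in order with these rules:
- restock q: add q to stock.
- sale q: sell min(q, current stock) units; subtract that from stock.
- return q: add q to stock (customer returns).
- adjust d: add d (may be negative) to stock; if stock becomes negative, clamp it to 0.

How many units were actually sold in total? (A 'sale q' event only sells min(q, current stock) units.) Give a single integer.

Answer: 66

Derivation:
Processing events:
Start: stock = 18
  Event 1 (restock 31): 18 + 31 = 49
  Event 2 (adjust +0): 49 + 0 = 49
  Event 3 (sale 9): sell min(9,49)=9. stock: 49 - 9 = 40. total_sold = 9
  Event 4 (sale 3): sell min(3,40)=3. stock: 40 - 3 = 37. total_sold = 12
  Event 5 (restock 35): 37 + 35 = 72
  Event 6 (sale 22): sell min(22,72)=22. stock: 72 - 22 = 50. total_sold = 34
  Event 7 (restock 36): 50 + 36 = 86
  Event 8 (sale 17): sell min(17,86)=17. stock: 86 - 17 = 69. total_sold = 51
  Event 9 (return 3): 69 + 3 = 72
  Event 10 (restock 31): 72 + 31 = 103
  Event 11 (restock 34): 103 + 34 = 137
  Event 12 (restock 20): 137 + 20 = 157
  Event 13 (restock 22): 157 + 22 = 179
  Event 14 (restock 20): 179 + 20 = 199
  Event 15 (sale 15): sell min(15,199)=15. stock: 199 - 15 = 184. total_sold = 66
Final: stock = 184, total_sold = 66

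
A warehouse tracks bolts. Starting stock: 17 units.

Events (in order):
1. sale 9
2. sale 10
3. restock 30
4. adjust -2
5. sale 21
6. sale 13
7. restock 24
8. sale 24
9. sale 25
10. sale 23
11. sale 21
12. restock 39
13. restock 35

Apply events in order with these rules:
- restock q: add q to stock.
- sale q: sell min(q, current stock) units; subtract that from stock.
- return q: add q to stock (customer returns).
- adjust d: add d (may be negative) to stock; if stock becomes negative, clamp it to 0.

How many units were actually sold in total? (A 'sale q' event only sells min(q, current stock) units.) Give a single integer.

Processing events:
Start: stock = 17
  Event 1 (sale 9): sell min(9,17)=9. stock: 17 - 9 = 8. total_sold = 9
  Event 2 (sale 10): sell min(10,8)=8. stock: 8 - 8 = 0. total_sold = 17
  Event 3 (restock 30): 0 + 30 = 30
  Event 4 (adjust -2): 30 + -2 = 28
  Event 5 (sale 21): sell min(21,28)=21. stock: 28 - 21 = 7. total_sold = 38
  Event 6 (sale 13): sell min(13,7)=7. stock: 7 - 7 = 0. total_sold = 45
  Event 7 (restock 24): 0 + 24 = 24
  Event 8 (sale 24): sell min(24,24)=24. stock: 24 - 24 = 0. total_sold = 69
  Event 9 (sale 25): sell min(25,0)=0. stock: 0 - 0 = 0. total_sold = 69
  Event 10 (sale 23): sell min(23,0)=0. stock: 0 - 0 = 0. total_sold = 69
  Event 11 (sale 21): sell min(21,0)=0. stock: 0 - 0 = 0. total_sold = 69
  Event 12 (restock 39): 0 + 39 = 39
  Event 13 (restock 35): 39 + 35 = 74
Final: stock = 74, total_sold = 69

Answer: 69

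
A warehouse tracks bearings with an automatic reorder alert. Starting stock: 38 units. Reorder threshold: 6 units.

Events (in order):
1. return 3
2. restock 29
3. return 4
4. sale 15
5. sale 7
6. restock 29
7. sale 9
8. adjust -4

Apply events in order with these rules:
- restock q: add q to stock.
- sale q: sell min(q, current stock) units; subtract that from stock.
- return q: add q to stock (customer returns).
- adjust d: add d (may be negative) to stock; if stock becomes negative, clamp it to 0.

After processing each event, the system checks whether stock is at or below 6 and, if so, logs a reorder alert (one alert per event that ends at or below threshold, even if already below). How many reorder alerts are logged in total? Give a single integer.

Processing events:
Start: stock = 38
  Event 1 (return 3): 38 + 3 = 41
  Event 2 (restock 29): 41 + 29 = 70
  Event 3 (return 4): 70 + 4 = 74
  Event 4 (sale 15): sell min(15,74)=15. stock: 74 - 15 = 59. total_sold = 15
  Event 5 (sale 7): sell min(7,59)=7. stock: 59 - 7 = 52. total_sold = 22
  Event 6 (restock 29): 52 + 29 = 81
  Event 7 (sale 9): sell min(9,81)=9. stock: 81 - 9 = 72. total_sold = 31
  Event 8 (adjust -4): 72 + -4 = 68
Final: stock = 68, total_sold = 31

Checking against threshold 6:
  After event 1: stock=41 > 6
  After event 2: stock=70 > 6
  After event 3: stock=74 > 6
  After event 4: stock=59 > 6
  After event 5: stock=52 > 6
  After event 6: stock=81 > 6
  After event 7: stock=72 > 6
  After event 8: stock=68 > 6
Alert events: []. Count = 0

Answer: 0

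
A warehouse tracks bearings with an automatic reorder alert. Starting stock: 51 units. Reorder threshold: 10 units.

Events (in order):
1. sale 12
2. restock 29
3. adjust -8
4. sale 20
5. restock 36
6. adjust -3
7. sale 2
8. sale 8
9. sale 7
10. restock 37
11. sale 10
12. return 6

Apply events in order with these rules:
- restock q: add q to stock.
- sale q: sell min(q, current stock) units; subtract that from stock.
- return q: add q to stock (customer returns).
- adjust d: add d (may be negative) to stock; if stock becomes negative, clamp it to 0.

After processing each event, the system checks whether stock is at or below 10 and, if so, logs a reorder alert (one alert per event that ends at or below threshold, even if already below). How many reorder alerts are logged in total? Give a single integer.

Answer: 0

Derivation:
Processing events:
Start: stock = 51
  Event 1 (sale 12): sell min(12,51)=12. stock: 51 - 12 = 39. total_sold = 12
  Event 2 (restock 29): 39 + 29 = 68
  Event 3 (adjust -8): 68 + -8 = 60
  Event 4 (sale 20): sell min(20,60)=20. stock: 60 - 20 = 40. total_sold = 32
  Event 5 (restock 36): 40 + 36 = 76
  Event 6 (adjust -3): 76 + -3 = 73
  Event 7 (sale 2): sell min(2,73)=2. stock: 73 - 2 = 71. total_sold = 34
  Event 8 (sale 8): sell min(8,71)=8. stock: 71 - 8 = 63. total_sold = 42
  Event 9 (sale 7): sell min(7,63)=7. stock: 63 - 7 = 56. total_sold = 49
  Event 10 (restock 37): 56 + 37 = 93
  Event 11 (sale 10): sell min(10,93)=10. stock: 93 - 10 = 83. total_sold = 59
  Event 12 (return 6): 83 + 6 = 89
Final: stock = 89, total_sold = 59

Checking against threshold 10:
  After event 1: stock=39 > 10
  After event 2: stock=68 > 10
  After event 3: stock=60 > 10
  After event 4: stock=40 > 10
  After event 5: stock=76 > 10
  After event 6: stock=73 > 10
  After event 7: stock=71 > 10
  After event 8: stock=63 > 10
  After event 9: stock=56 > 10
  After event 10: stock=93 > 10
  After event 11: stock=83 > 10
  After event 12: stock=89 > 10
Alert events: []. Count = 0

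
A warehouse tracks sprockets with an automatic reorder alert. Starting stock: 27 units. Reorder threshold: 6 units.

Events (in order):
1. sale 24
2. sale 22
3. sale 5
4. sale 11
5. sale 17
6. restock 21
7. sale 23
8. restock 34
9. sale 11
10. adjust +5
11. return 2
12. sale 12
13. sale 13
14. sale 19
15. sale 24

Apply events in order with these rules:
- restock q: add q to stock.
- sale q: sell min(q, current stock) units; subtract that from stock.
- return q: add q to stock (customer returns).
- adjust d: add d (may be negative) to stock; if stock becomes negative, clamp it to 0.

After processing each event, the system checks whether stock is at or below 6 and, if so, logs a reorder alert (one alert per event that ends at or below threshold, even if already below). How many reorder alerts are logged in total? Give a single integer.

Processing events:
Start: stock = 27
  Event 1 (sale 24): sell min(24,27)=24. stock: 27 - 24 = 3. total_sold = 24
  Event 2 (sale 22): sell min(22,3)=3. stock: 3 - 3 = 0. total_sold = 27
  Event 3 (sale 5): sell min(5,0)=0. stock: 0 - 0 = 0. total_sold = 27
  Event 4 (sale 11): sell min(11,0)=0. stock: 0 - 0 = 0. total_sold = 27
  Event 5 (sale 17): sell min(17,0)=0. stock: 0 - 0 = 0. total_sold = 27
  Event 6 (restock 21): 0 + 21 = 21
  Event 7 (sale 23): sell min(23,21)=21. stock: 21 - 21 = 0. total_sold = 48
  Event 8 (restock 34): 0 + 34 = 34
  Event 9 (sale 11): sell min(11,34)=11. stock: 34 - 11 = 23. total_sold = 59
  Event 10 (adjust +5): 23 + 5 = 28
  Event 11 (return 2): 28 + 2 = 30
  Event 12 (sale 12): sell min(12,30)=12. stock: 30 - 12 = 18. total_sold = 71
  Event 13 (sale 13): sell min(13,18)=13. stock: 18 - 13 = 5. total_sold = 84
  Event 14 (sale 19): sell min(19,5)=5. stock: 5 - 5 = 0. total_sold = 89
  Event 15 (sale 24): sell min(24,0)=0. stock: 0 - 0 = 0. total_sold = 89
Final: stock = 0, total_sold = 89

Checking against threshold 6:
  After event 1: stock=3 <= 6 -> ALERT
  After event 2: stock=0 <= 6 -> ALERT
  After event 3: stock=0 <= 6 -> ALERT
  After event 4: stock=0 <= 6 -> ALERT
  After event 5: stock=0 <= 6 -> ALERT
  After event 6: stock=21 > 6
  After event 7: stock=0 <= 6 -> ALERT
  After event 8: stock=34 > 6
  After event 9: stock=23 > 6
  After event 10: stock=28 > 6
  After event 11: stock=30 > 6
  After event 12: stock=18 > 6
  After event 13: stock=5 <= 6 -> ALERT
  After event 14: stock=0 <= 6 -> ALERT
  After event 15: stock=0 <= 6 -> ALERT
Alert events: [1, 2, 3, 4, 5, 7, 13, 14, 15]. Count = 9

Answer: 9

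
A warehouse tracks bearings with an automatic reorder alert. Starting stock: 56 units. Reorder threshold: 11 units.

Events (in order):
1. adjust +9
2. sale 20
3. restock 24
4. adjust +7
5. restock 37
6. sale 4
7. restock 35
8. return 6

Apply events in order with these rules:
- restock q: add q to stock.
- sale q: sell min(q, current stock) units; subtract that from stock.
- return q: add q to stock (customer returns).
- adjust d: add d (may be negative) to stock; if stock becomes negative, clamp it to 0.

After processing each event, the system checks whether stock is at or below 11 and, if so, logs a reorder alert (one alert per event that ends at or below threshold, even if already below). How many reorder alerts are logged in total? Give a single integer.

Answer: 0

Derivation:
Processing events:
Start: stock = 56
  Event 1 (adjust +9): 56 + 9 = 65
  Event 2 (sale 20): sell min(20,65)=20. stock: 65 - 20 = 45. total_sold = 20
  Event 3 (restock 24): 45 + 24 = 69
  Event 4 (adjust +7): 69 + 7 = 76
  Event 5 (restock 37): 76 + 37 = 113
  Event 6 (sale 4): sell min(4,113)=4. stock: 113 - 4 = 109. total_sold = 24
  Event 7 (restock 35): 109 + 35 = 144
  Event 8 (return 6): 144 + 6 = 150
Final: stock = 150, total_sold = 24

Checking against threshold 11:
  After event 1: stock=65 > 11
  After event 2: stock=45 > 11
  After event 3: stock=69 > 11
  After event 4: stock=76 > 11
  After event 5: stock=113 > 11
  After event 6: stock=109 > 11
  After event 7: stock=144 > 11
  After event 8: stock=150 > 11
Alert events: []. Count = 0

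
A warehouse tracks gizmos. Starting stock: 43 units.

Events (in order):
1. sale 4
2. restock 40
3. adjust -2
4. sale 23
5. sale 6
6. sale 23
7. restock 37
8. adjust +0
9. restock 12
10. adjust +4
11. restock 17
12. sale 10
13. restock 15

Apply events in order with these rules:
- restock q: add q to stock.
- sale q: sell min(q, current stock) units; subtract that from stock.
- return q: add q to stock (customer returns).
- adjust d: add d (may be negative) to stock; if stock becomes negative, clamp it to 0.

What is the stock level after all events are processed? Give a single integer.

Answer: 100

Derivation:
Processing events:
Start: stock = 43
  Event 1 (sale 4): sell min(4,43)=4. stock: 43 - 4 = 39. total_sold = 4
  Event 2 (restock 40): 39 + 40 = 79
  Event 3 (adjust -2): 79 + -2 = 77
  Event 4 (sale 23): sell min(23,77)=23. stock: 77 - 23 = 54. total_sold = 27
  Event 5 (sale 6): sell min(6,54)=6. stock: 54 - 6 = 48. total_sold = 33
  Event 6 (sale 23): sell min(23,48)=23. stock: 48 - 23 = 25. total_sold = 56
  Event 7 (restock 37): 25 + 37 = 62
  Event 8 (adjust +0): 62 + 0 = 62
  Event 9 (restock 12): 62 + 12 = 74
  Event 10 (adjust +4): 74 + 4 = 78
  Event 11 (restock 17): 78 + 17 = 95
  Event 12 (sale 10): sell min(10,95)=10. stock: 95 - 10 = 85. total_sold = 66
  Event 13 (restock 15): 85 + 15 = 100
Final: stock = 100, total_sold = 66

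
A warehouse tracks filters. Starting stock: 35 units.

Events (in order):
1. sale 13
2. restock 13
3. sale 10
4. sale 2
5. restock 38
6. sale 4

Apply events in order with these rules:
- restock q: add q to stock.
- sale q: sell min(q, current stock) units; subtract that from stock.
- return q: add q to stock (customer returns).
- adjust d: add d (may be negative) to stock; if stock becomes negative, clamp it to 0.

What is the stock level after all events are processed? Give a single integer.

Processing events:
Start: stock = 35
  Event 1 (sale 13): sell min(13,35)=13. stock: 35 - 13 = 22. total_sold = 13
  Event 2 (restock 13): 22 + 13 = 35
  Event 3 (sale 10): sell min(10,35)=10. stock: 35 - 10 = 25. total_sold = 23
  Event 4 (sale 2): sell min(2,25)=2. stock: 25 - 2 = 23. total_sold = 25
  Event 5 (restock 38): 23 + 38 = 61
  Event 6 (sale 4): sell min(4,61)=4. stock: 61 - 4 = 57. total_sold = 29
Final: stock = 57, total_sold = 29

Answer: 57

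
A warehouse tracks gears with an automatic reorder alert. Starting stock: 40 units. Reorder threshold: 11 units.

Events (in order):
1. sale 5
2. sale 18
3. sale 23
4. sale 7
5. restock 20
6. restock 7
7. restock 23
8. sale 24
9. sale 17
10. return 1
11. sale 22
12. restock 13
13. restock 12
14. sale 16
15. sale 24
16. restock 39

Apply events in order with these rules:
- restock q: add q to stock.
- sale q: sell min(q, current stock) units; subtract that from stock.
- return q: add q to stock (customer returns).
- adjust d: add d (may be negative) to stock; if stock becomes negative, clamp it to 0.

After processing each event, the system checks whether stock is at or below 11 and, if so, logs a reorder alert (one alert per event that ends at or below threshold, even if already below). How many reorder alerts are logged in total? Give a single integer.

Answer: 7

Derivation:
Processing events:
Start: stock = 40
  Event 1 (sale 5): sell min(5,40)=5. stock: 40 - 5 = 35. total_sold = 5
  Event 2 (sale 18): sell min(18,35)=18. stock: 35 - 18 = 17. total_sold = 23
  Event 3 (sale 23): sell min(23,17)=17. stock: 17 - 17 = 0. total_sold = 40
  Event 4 (sale 7): sell min(7,0)=0. stock: 0 - 0 = 0. total_sold = 40
  Event 5 (restock 20): 0 + 20 = 20
  Event 6 (restock 7): 20 + 7 = 27
  Event 7 (restock 23): 27 + 23 = 50
  Event 8 (sale 24): sell min(24,50)=24. stock: 50 - 24 = 26. total_sold = 64
  Event 9 (sale 17): sell min(17,26)=17. stock: 26 - 17 = 9. total_sold = 81
  Event 10 (return 1): 9 + 1 = 10
  Event 11 (sale 22): sell min(22,10)=10. stock: 10 - 10 = 0. total_sold = 91
  Event 12 (restock 13): 0 + 13 = 13
  Event 13 (restock 12): 13 + 12 = 25
  Event 14 (sale 16): sell min(16,25)=16. stock: 25 - 16 = 9. total_sold = 107
  Event 15 (sale 24): sell min(24,9)=9. stock: 9 - 9 = 0. total_sold = 116
  Event 16 (restock 39): 0 + 39 = 39
Final: stock = 39, total_sold = 116

Checking against threshold 11:
  After event 1: stock=35 > 11
  After event 2: stock=17 > 11
  After event 3: stock=0 <= 11 -> ALERT
  After event 4: stock=0 <= 11 -> ALERT
  After event 5: stock=20 > 11
  After event 6: stock=27 > 11
  After event 7: stock=50 > 11
  After event 8: stock=26 > 11
  After event 9: stock=9 <= 11 -> ALERT
  After event 10: stock=10 <= 11 -> ALERT
  After event 11: stock=0 <= 11 -> ALERT
  After event 12: stock=13 > 11
  After event 13: stock=25 > 11
  After event 14: stock=9 <= 11 -> ALERT
  After event 15: stock=0 <= 11 -> ALERT
  After event 16: stock=39 > 11
Alert events: [3, 4, 9, 10, 11, 14, 15]. Count = 7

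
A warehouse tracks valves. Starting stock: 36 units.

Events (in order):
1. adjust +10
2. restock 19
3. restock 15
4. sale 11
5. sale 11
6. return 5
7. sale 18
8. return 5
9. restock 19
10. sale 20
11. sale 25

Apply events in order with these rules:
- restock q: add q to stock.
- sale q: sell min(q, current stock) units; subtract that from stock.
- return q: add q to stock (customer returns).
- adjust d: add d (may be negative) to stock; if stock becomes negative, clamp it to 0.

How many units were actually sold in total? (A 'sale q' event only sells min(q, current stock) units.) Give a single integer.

Answer: 85

Derivation:
Processing events:
Start: stock = 36
  Event 1 (adjust +10): 36 + 10 = 46
  Event 2 (restock 19): 46 + 19 = 65
  Event 3 (restock 15): 65 + 15 = 80
  Event 4 (sale 11): sell min(11,80)=11. stock: 80 - 11 = 69. total_sold = 11
  Event 5 (sale 11): sell min(11,69)=11. stock: 69 - 11 = 58. total_sold = 22
  Event 6 (return 5): 58 + 5 = 63
  Event 7 (sale 18): sell min(18,63)=18. stock: 63 - 18 = 45. total_sold = 40
  Event 8 (return 5): 45 + 5 = 50
  Event 9 (restock 19): 50 + 19 = 69
  Event 10 (sale 20): sell min(20,69)=20. stock: 69 - 20 = 49. total_sold = 60
  Event 11 (sale 25): sell min(25,49)=25. stock: 49 - 25 = 24. total_sold = 85
Final: stock = 24, total_sold = 85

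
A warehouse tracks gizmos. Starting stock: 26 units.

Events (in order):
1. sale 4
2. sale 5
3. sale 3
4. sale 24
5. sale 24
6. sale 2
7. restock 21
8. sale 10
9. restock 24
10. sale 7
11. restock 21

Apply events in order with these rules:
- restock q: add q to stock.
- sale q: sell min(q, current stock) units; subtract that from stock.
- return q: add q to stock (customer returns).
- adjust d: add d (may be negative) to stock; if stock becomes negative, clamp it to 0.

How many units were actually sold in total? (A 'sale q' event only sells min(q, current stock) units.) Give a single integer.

Answer: 43

Derivation:
Processing events:
Start: stock = 26
  Event 1 (sale 4): sell min(4,26)=4. stock: 26 - 4 = 22. total_sold = 4
  Event 2 (sale 5): sell min(5,22)=5. stock: 22 - 5 = 17. total_sold = 9
  Event 3 (sale 3): sell min(3,17)=3. stock: 17 - 3 = 14. total_sold = 12
  Event 4 (sale 24): sell min(24,14)=14. stock: 14 - 14 = 0. total_sold = 26
  Event 5 (sale 24): sell min(24,0)=0. stock: 0 - 0 = 0. total_sold = 26
  Event 6 (sale 2): sell min(2,0)=0. stock: 0 - 0 = 0. total_sold = 26
  Event 7 (restock 21): 0 + 21 = 21
  Event 8 (sale 10): sell min(10,21)=10. stock: 21 - 10 = 11. total_sold = 36
  Event 9 (restock 24): 11 + 24 = 35
  Event 10 (sale 7): sell min(7,35)=7. stock: 35 - 7 = 28. total_sold = 43
  Event 11 (restock 21): 28 + 21 = 49
Final: stock = 49, total_sold = 43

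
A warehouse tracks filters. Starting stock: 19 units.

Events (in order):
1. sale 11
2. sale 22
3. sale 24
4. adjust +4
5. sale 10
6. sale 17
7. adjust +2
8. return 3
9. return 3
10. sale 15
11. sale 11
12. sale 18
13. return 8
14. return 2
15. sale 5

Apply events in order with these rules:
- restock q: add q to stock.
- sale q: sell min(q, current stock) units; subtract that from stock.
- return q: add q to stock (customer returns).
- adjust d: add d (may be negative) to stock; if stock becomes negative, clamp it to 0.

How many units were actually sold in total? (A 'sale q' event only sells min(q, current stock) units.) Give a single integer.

Answer: 36

Derivation:
Processing events:
Start: stock = 19
  Event 1 (sale 11): sell min(11,19)=11. stock: 19 - 11 = 8. total_sold = 11
  Event 2 (sale 22): sell min(22,8)=8. stock: 8 - 8 = 0. total_sold = 19
  Event 3 (sale 24): sell min(24,0)=0. stock: 0 - 0 = 0. total_sold = 19
  Event 4 (adjust +4): 0 + 4 = 4
  Event 5 (sale 10): sell min(10,4)=4. stock: 4 - 4 = 0. total_sold = 23
  Event 6 (sale 17): sell min(17,0)=0. stock: 0 - 0 = 0. total_sold = 23
  Event 7 (adjust +2): 0 + 2 = 2
  Event 8 (return 3): 2 + 3 = 5
  Event 9 (return 3): 5 + 3 = 8
  Event 10 (sale 15): sell min(15,8)=8. stock: 8 - 8 = 0. total_sold = 31
  Event 11 (sale 11): sell min(11,0)=0. stock: 0 - 0 = 0. total_sold = 31
  Event 12 (sale 18): sell min(18,0)=0. stock: 0 - 0 = 0. total_sold = 31
  Event 13 (return 8): 0 + 8 = 8
  Event 14 (return 2): 8 + 2 = 10
  Event 15 (sale 5): sell min(5,10)=5. stock: 10 - 5 = 5. total_sold = 36
Final: stock = 5, total_sold = 36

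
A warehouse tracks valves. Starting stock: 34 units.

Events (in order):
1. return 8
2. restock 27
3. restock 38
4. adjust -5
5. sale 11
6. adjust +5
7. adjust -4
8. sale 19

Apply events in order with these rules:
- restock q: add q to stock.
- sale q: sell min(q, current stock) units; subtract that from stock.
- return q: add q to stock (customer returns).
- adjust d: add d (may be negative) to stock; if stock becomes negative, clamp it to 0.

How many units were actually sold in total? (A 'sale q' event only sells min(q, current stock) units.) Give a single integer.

Processing events:
Start: stock = 34
  Event 1 (return 8): 34 + 8 = 42
  Event 2 (restock 27): 42 + 27 = 69
  Event 3 (restock 38): 69 + 38 = 107
  Event 4 (adjust -5): 107 + -5 = 102
  Event 5 (sale 11): sell min(11,102)=11. stock: 102 - 11 = 91. total_sold = 11
  Event 6 (adjust +5): 91 + 5 = 96
  Event 7 (adjust -4): 96 + -4 = 92
  Event 8 (sale 19): sell min(19,92)=19. stock: 92 - 19 = 73. total_sold = 30
Final: stock = 73, total_sold = 30

Answer: 30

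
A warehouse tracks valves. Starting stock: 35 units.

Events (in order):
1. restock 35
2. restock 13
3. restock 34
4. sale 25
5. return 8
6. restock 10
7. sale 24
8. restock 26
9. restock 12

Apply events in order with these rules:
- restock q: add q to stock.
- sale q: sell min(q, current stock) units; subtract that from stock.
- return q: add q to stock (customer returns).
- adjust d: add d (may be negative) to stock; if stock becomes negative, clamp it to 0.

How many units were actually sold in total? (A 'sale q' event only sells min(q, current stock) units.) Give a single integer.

Answer: 49

Derivation:
Processing events:
Start: stock = 35
  Event 1 (restock 35): 35 + 35 = 70
  Event 2 (restock 13): 70 + 13 = 83
  Event 3 (restock 34): 83 + 34 = 117
  Event 4 (sale 25): sell min(25,117)=25. stock: 117 - 25 = 92. total_sold = 25
  Event 5 (return 8): 92 + 8 = 100
  Event 6 (restock 10): 100 + 10 = 110
  Event 7 (sale 24): sell min(24,110)=24. stock: 110 - 24 = 86. total_sold = 49
  Event 8 (restock 26): 86 + 26 = 112
  Event 9 (restock 12): 112 + 12 = 124
Final: stock = 124, total_sold = 49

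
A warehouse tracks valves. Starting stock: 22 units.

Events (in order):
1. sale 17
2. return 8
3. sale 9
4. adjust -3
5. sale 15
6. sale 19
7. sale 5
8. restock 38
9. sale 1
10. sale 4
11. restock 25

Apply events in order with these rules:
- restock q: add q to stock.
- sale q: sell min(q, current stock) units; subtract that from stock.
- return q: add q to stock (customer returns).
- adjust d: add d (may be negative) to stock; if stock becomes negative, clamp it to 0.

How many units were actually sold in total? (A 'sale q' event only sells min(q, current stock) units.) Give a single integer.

Answer: 32

Derivation:
Processing events:
Start: stock = 22
  Event 1 (sale 17): sell min(17,22)=17. stock: 22 - 17 = 5. total_sold = 17
  Event 2 (return 8): 5 + 8 = 13
  Event 3 (sale 9): sell min(9,13)=9. stock: 13 - 9 = 4. total_sold = 26
  Event 4 (adjust -3): 4 + -3 = 1
  Event 5 (sale 15): sell min(15,1)=1. stock: 1 - 1 = 0. total_sold = 27
  Event 6 (sale 19): sell min(19,0)=0. stock: 0 - 0 = 0. total_sold = 27
  Event 7 (sale 5): sell min(5,0)=0. stock: 0 - 0 = 0. total_sold = 27
  Event 8 (restock 38): 0 + 38 = 38
  Event 9 (sale 1): sell min(1,38)=1. stock: 38 - 1 = 37. total_sold = 28
  Event 10 (sale 4): sell min(4,37)=4. stock: 37 - 4 = 33. total_sold = 32
  Event 11 (restock 25): 33 + 25 = 58
Final: stock = 58, total_sold = 32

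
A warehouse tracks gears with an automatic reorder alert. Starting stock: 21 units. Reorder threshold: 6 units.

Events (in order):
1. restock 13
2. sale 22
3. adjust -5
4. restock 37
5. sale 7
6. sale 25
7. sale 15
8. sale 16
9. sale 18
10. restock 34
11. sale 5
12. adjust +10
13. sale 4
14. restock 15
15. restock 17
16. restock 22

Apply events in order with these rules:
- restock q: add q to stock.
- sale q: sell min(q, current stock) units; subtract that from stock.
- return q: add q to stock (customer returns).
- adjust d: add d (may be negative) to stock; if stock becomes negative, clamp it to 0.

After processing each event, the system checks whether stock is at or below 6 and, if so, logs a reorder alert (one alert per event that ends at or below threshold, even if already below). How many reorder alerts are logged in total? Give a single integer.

Processing events:
Start: stock = 21
  Event 1 (restock 13): 21 + 13 = 34
  Event 2 (sale 22): sell min(22,34)=22. stock: 34 - 22 = 12. total_sold = 22
  Event 3 (adjust -5): 12 + -5 = 7
  Event 4 (restock 37): 7 + 37 = 44
  Event 5 (sale 7): sell min(7,44)=7. stock: 44 - 7 = 37. total_sold = 29
  Event 6 (sale 25): sell min(25,37)=25. stock: 37 - 25 = 12. total_sold = 54
  Event 7 (sale 15): sell min(15,12)=12. stock: 12 - 12 = 0. total_sold = 66
  Event 8 (sale 16): sell min(16,0)=0. stock: 0 - 0 = 0. total_sold = 66
  Event 9 (sale 18): sell min(18,0)=0. stock: 0 - 0 = 0. total_sold = 66
  Event 10 (restock 34): 0 + 34 = 34
  Event 11 (sale 5): sell min(5,34)=5. stock: 34 - 5 = 29. total_sold = 71
  Event 12 (adjust +10): 29 + 10 = 39
  Event 13 (sale 4): sell min(4,39)=4. stock: 39 - 4 = 35. total_sold = 75
  Event 14 (restock 15): 35 + 15 = 50
  Event 15 (restock 17): 50 + 17 = 67
  Event 16 (restock 22): 67 + 22 = 89
Final: stock = 89, total_sold = 75

Checking against threshold 6:
  After event 1: stock=34 > 6
  After event 2: stock=12 > 6
  After event 3: stock=7 > 6
  After event 4: stock=44 > 6
  After event 5: stock=37 > 6
  After event 6: stock=12 > 6
  After event 7: stock=0 <= 6 -> ALERT
  After event 8: stock=0 <= 6 -> ALERT
  After event 9: stock=0 <= 6 -> ALERT
  After event 10: stock=34 > 6
  After event 11: stock=29 > 6
  After event 12: stock=39 > 6
  After event 13: stock=35 > 6
  After event 14: stock=50 > 6
  After event 15: stock=67 > 6
  After event 16: stock=89 > 6
Alert events: [7, 8, 9]. Count = 3

Answer: 3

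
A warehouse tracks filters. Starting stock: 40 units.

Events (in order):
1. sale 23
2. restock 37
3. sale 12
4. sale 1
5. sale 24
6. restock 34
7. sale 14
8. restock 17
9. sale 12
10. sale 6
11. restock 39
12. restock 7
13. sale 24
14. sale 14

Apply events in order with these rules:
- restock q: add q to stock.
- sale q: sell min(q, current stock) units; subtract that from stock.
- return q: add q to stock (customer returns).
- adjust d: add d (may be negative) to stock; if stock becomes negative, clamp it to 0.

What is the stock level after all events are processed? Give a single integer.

Processing events:
Start: stock = 40
  Event 1 (sale 23): sell min(23,40)=23. stock: 40 - 23 = 17. total_sold = 23
  Event 2 (restock 37): 17 + 37 = 54
  Event 3 (sale 12): sell min(12,54)=12. stock: 54 - 12 = 42. total_sold = 35
  Event 4 (sale 1): sell min(1,42)=1. stock: 42 - 1 = 41. total_sold = 36
  Event 5 (sale 24): sell min(24,41)=24. stock: 41 - 24 = 17. total_sold = 60
  Event 6 (restock 34): 17 + 34 = 51
  Event 7 (sale 14): sell min(14,51)=14. stock: 51 - 14 = 37. total_sold = 74
  Event 8 (restock 17): 37 + 17 = 54
  Event 9 (sale 12): sell min(12,54)=12. stock: 54 - 12 = 42. total_sold = 86
  Event 10 (sale 6): sell min(6,42)=6. stock: 42 - 6 = 36. total_sold = 92
  Event 11 (restock 39): 36 + 39 = 75
  Event 12 (restock 7): 75 + 7 = 82
  Event 13 (sale 24): sell min(24,82)=24. stock: 82 - 24 = 58. total_sold = 116
  Event 14 (sale 14): sell min(14,58)=14. stock: 58 - 14 = 44. total_sold = 130
Final: stock = 44, total_sold = 130

Answer: 44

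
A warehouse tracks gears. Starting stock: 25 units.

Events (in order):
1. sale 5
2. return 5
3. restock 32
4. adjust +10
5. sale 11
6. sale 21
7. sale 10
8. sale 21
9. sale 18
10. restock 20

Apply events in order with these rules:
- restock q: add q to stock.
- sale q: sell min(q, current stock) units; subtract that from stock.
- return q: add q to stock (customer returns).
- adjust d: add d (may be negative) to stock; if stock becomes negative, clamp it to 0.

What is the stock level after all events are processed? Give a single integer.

Processing events:
Start: stock = 25
  Event 1 (sale 5): sell min(5,25)=5. stock: 25 - 5 = 20. total_sold = 5
  Event 2 (return 5): 20 + 5 = 25
  Event 3 (restock 32): 25 + 32 = 57
  Event 4 (adjust +10): 57 + 10 = 67
  Event 5 (sale 11): sell min(11,67)=11. stock: 67 - 11 = 56. total_sold = 16
  Event 6 (sale 21): sell min(21,56)=21. stock: 56 - 21 = 35. total_sold = 37
  Event 7 (sale 10): sell min(10,35)=10. stock: 35 - 10 = 25. total_sold = 47
  Event 8 (sale 21): sell min(21,25)=21. stock: 25 - 21 = 4. total_sold = 68
  Event 9 (sale 18): sell min(18,4)=4. stock: 4 - 4 = 0. total_sold = 72
  Event 10 (restock 20): 0 + 20 = 20
Final: stock = 20, total_sold = 72

Answer: 20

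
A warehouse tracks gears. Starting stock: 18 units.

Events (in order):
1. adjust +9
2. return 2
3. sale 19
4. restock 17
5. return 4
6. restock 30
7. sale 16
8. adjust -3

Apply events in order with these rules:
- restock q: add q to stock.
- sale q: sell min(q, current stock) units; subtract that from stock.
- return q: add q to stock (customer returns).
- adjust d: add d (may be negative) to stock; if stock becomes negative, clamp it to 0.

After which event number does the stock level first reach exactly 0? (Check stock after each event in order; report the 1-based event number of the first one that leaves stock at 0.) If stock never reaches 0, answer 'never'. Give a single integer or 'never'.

Answer: never

Derivation:
Processing events:
Start: stock = 18
  Event 1 (adjust +9): 18 + 9 = 27
  Event 2 (return 2): 27 + 2 = 29
  Event 3 (sale 19): sell min(19,29)=19. stock: 29 - 19 = 10. total_sold = 19
  Event 4 (restock 17): 10 + 17 = 27
  Event 5 (return 4): 27 + 4 = 31
  Event 6 (restock 30): 31 + 30 = 61
  Event 7 (sale 16): sell min(16,61)=16. stock: 61 - 16 = 45. total_sold = 35
  Event 8 (adjust -3): 45 + -3 = 42
Final: stock = 42, total_sold = 35

Stock never reaches 0.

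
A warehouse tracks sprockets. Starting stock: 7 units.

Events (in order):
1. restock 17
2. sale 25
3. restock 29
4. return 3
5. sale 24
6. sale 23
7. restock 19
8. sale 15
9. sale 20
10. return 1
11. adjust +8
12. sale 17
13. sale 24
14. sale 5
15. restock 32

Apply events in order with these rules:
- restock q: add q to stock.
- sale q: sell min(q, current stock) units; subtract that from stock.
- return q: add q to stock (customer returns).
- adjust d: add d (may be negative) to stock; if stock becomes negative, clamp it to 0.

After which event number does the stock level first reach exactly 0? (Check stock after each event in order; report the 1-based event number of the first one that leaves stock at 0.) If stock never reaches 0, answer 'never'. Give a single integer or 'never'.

Processing events:
Start: stock = 7
  Event 1 (restock 17): 7 + 17 = 24
  Event 2 (sale 25): sell min(25,24)=24. stock: 24 - 24 = 0. total_sold = 24
  Event 3 (restock 29): 0 + 29 = 29
  Event 4 (return 3): 29 + 3 = 32
  Event 5 (sale 24): sell min(24,32)=24. stock: 32 - 24 = 8. total_sold = 48
  Event 6 (sale 23): sell min(23,8)=8. stock: 8 - 8 = 0. total_sold = 56
  Event 7 (restock 19): 0 + 19 = 19
  Event 8 (sale 15): sell min(15,19)=15. stock: 19 - 15 = 4. total_sold = 71
  Event 9 (sale 20): sell min(20,4)=4. stock: 4 - 4 = 0. total_sold = 75
  Event 10 (return 1): 0 + 1 = 1
  Event 11 (adjust +8): 1 + 8 = 9
  Event 12 (sale 17): sell min(17,9)=9. stock: 9 - 9 = 0. total_sold = 84
  Event 13 (sale 24): sell min(24,0)=0. stock: 0 - 0 = 0. total_sold = 84
  Event 14 (sale 5): sell min(5,0)=0. stock: 0 - 0 = 0. total_sold = 84
  Event 15 (restock 32): 0 + 32 = 32
Final: stock = 32, total_sold = 84

First zero at event 2.

Answer: 2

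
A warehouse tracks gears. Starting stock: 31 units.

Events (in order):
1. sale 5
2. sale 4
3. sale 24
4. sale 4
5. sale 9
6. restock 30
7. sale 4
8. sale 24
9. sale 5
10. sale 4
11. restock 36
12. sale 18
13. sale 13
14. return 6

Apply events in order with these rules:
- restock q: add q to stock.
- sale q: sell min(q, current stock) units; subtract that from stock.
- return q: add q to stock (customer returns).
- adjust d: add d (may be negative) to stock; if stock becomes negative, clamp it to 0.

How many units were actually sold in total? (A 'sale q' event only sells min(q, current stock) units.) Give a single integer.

Processing events:
Start: stock = 31
  Event 1 (sale 5): sell min(5,31)=5. stock: 31 - 5 = 26. total_sold = 5
  Event 2 (sale 4): sell min(4,26)=4. stock: 26 - 4 = 22. total_sold = 9
  Event 3 (sale 24): sell min(24,22)=22. stock: 22 - 22 = 0. total_sold = 31
  Event 4 (sale 4): sell min(4,0)=0. stock: 0 - 0 = 0. total_sold = 31
  Event 5 (sale 9): sell min(9,0)=0. stock: 0 - 0 = 0. total_sold = 31
  Event 6 (restock 30): 0 + 30 = 30
  Event 7 (sale 4): sell min(4,30)=4. stock: 30 - 4 = 26. total_sold = 35
  Event 8 (sale 24): sell min(24,26)=24. stock: 26 - 24 = 2. total_sold = 59
  Event 9 (sale 5): sell min(5,2)=2. stock: 2 - 2 = 0. total_sold = 61
  Event 10 (sale 4): sell min(4,0)=0. stock: 0 - 0 = 0. total_sold = 61
  Event 11 (restock 36): 0 + 36 = 36
  Event 12 (sale 18): sell min(18,36)=18. stock: 36 - 18 = 18. total_sold = 79
  Event 13 (sale 13): sell min(13,18)=13. stock: 18 - 13 = 5. total_sold = 92
  Event 14 (return 6): 5 + 6 = 11
Final: stock = 11, total_sold = 92

Answer: 92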